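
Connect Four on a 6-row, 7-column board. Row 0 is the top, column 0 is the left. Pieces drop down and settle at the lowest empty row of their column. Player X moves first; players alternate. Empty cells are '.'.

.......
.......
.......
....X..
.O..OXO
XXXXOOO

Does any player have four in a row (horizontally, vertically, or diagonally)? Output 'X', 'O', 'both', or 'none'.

X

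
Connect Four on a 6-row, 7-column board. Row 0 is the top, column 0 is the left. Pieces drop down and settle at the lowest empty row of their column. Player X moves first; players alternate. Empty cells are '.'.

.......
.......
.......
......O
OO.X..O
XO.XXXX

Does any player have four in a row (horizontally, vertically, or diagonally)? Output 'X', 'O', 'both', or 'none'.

X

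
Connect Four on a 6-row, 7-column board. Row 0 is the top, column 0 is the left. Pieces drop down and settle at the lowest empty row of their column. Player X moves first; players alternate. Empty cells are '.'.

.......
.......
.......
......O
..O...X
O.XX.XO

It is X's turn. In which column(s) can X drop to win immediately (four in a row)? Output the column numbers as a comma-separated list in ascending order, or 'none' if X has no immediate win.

Answer: 4

Derivation:
col 0: drop X → no win
col 1: drop X → no win
col 2: drop X → no win
col 3: drop X → no win
col 4: drop X → WIN!
col 5: drop X → no win
col 6: drop X → no win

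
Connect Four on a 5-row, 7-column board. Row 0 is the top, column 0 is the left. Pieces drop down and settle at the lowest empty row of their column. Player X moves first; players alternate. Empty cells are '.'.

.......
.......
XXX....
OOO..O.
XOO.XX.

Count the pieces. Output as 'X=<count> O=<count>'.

X=6 O=6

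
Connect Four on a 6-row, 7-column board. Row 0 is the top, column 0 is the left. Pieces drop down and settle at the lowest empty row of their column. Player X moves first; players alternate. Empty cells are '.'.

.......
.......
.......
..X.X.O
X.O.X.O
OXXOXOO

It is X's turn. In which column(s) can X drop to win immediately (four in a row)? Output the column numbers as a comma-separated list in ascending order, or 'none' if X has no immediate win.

col 0: drop X → no win
col 1: drop X → no win
col 2: drop X → no win
col 3: drop X → no win
col 4: drop X → WIN!
col 5: drop X → no win
col 6: drop X → no win

Answer: 4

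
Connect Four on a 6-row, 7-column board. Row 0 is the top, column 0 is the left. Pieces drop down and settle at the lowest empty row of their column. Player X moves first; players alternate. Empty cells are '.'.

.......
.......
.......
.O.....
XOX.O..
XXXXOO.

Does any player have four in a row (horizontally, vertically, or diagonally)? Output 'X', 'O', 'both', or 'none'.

X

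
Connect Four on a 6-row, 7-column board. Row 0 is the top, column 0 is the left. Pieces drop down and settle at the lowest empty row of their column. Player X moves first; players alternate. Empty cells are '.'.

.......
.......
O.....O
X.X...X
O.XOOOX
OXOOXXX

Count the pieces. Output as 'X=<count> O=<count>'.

X=9 O=9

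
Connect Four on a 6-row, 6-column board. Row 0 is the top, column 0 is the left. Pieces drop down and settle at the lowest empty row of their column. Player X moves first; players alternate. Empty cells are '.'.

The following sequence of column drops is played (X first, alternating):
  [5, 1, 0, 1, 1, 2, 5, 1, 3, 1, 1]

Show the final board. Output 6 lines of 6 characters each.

Move 1: X drops in col 5, lands at row 5
Move 2: O drops in col 1, lands at row 5
Move 3: X drops in col 0, lands at row 5
Move 4: O drops in col 1, lands at row 4
Move 5: X drops in col 1, lands at row 3
Move 6: O drops in col 2, lands at row 5
Move 7: X drops in col 5, lands at row 4
Move 8: O drops in col 1, lands at row 2
Move 9: X drops in col 3, lands at row 5
Move 10: O drops in col 1, lands at row 1
Move 11: X drops in col 1, lands at row 0

Answer: .X....
.O....
.O....
.X....
.O...X
XOOX.X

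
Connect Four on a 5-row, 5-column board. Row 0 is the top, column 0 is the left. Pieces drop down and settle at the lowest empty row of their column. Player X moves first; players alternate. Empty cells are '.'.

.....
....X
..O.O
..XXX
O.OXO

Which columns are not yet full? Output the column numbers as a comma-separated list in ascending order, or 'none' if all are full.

col 0: top cell = '.' → open
col 1: top cell = '.' → open
col 2: top cell = '.' → open
col 3: top cell = '.' → open
col 4: top cell = '.' → open

Answer: 0,1,2,3,4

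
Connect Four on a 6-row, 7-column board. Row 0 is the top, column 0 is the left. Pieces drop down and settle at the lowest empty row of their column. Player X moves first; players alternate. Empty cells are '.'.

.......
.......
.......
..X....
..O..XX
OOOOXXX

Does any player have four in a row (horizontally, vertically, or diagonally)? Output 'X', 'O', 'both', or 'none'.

O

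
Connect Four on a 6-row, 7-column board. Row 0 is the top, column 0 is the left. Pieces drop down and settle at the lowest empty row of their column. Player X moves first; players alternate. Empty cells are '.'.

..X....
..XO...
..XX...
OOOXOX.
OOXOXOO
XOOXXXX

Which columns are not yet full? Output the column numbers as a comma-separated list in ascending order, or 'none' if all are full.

Answer: 0,1,3,4,5,6

Derivation:
col 0: top cell = '.' → open
col 1: top cell = '.' → open
col 2: top cell = 'X' → FULL
col 3: top cell = '.' → open
col 4: top cell = '.' → open
col 5: top cell = '.' → open
col 6: top cell = '.' → open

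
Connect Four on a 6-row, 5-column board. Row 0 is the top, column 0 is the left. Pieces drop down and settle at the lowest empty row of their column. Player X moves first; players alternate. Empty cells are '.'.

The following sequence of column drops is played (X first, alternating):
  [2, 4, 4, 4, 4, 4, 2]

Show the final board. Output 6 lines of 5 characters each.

Answer: .....
....O
....X
....O
..X.X
..X.O

Derivation:
Move 1: X drops in col 2, lands at row 5
Move 2: O drops in col 4, lands at row 5
Move 3: X drops in col 4, lands at row 4
Move 4: O drops in col 4, lands at row 3
Move 5: X drops in col 4, lands at row 2
Move 6: O drops in col 4, lands at row 1
Move 7: X drops in col 2, lands at row 4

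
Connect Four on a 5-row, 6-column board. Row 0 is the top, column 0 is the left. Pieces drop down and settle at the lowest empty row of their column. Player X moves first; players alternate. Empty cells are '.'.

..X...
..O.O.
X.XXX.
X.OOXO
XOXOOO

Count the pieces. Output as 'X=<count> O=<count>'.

X=9 O=9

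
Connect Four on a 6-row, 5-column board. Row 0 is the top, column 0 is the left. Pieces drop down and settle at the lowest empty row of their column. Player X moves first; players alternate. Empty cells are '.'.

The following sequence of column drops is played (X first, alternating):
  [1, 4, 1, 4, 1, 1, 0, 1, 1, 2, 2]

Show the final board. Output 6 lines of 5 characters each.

Answer: .X...
.O...
.O...
.X...
.XX.O
XXO.O

Derivation:
Move 1: X drops in col 1, lands at row 5
Move 2: O drops in col 4, lands at row 5
Move 3: X drops in col 1, lands at row 4
Move 4: O drops in col 4, lands at row 4
Move 5: X drops in col 1, lands at row 3
Move 6: O drops in col 1, lands at row 2
Move 7: X drops in col 0, lands at row 5
Move 8: O drops in col 1, lands at row 1
Move 9: X drops in col 1, lands at row 0
Move 10: O drops in col 2, lands at row 5
Move 11: X drops in col 2, lands at row 4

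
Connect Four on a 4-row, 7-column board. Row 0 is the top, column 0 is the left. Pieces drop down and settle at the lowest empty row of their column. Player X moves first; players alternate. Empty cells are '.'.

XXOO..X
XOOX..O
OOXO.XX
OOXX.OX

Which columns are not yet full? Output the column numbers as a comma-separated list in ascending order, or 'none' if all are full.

col 0: top cell = 'X' → FULL
col 1: top cell = 'X' → FULL
col 2: top cell = 'O' → FULL
col 3: top cell = 'O' → FULL
col 4: top cell = '.' → open
col 5: top cell = '.' → open
col 6: top cell = 'X' → FULL

Answer: 4,5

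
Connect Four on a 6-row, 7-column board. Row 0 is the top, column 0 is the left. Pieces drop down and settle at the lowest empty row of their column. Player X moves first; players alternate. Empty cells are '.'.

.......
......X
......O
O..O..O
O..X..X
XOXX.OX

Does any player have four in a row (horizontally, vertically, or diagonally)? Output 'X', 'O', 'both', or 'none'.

none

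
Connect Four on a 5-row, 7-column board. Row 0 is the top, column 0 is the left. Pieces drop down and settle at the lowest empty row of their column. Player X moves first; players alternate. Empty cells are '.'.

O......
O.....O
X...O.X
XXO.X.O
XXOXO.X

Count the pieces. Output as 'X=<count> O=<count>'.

X=9 O=8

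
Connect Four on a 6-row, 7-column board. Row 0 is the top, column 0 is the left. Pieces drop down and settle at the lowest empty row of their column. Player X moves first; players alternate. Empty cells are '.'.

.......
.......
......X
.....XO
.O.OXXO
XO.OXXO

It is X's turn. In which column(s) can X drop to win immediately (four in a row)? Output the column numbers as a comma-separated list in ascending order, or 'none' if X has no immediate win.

col 0: drop X → no win
col 1: drop X → no win
col 2: drop X → no win
col 3: drop X → no win
col 4: drop X → no win
col 5: drop X → WIN!
col 6: drop X → no win

Answer: 5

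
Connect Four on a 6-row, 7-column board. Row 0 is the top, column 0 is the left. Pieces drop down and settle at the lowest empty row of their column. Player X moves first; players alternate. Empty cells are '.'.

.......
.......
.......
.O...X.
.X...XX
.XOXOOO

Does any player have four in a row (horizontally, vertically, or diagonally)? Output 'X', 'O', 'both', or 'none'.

none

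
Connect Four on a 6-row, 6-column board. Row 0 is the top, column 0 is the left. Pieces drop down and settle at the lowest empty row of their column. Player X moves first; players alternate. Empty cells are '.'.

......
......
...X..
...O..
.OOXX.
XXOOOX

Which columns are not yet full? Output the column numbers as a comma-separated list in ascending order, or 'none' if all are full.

col 0: top cell = '.' → open
col 1: top cell = '.' → open
col 2: top cell = '.' → open
col 3: top cell = '.' → open
col 4: top cell = '.' → open
col 5: top cell = '.' → open

Answer: 0,1,2,3,4,5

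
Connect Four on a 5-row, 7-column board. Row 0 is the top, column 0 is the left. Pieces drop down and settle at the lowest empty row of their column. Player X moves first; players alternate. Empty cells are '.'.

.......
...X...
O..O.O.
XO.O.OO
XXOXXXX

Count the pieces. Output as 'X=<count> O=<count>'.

X=8 O=8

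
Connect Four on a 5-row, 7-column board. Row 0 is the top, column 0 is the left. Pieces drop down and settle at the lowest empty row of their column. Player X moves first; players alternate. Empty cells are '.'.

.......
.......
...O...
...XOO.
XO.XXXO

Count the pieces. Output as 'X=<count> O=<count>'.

X=5 O=5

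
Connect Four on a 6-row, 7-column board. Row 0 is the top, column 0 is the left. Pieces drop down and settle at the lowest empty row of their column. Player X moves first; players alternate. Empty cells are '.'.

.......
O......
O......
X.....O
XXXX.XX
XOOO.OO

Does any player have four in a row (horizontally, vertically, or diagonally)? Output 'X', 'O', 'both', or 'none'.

X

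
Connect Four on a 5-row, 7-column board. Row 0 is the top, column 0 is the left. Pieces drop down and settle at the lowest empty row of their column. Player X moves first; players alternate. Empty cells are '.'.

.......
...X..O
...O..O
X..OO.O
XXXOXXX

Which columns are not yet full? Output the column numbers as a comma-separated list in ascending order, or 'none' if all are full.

col 0: top cell = '.' → open
col 1: top cell = '.' → open
col 2: top cell = '.' → open
col 3: top cell = '.' → open
col 4: top cell = '.' → open
col 5: top cell = '.' → open
col 6: top cell = '.' → open

Answer: 0,1,2,3,4,5,6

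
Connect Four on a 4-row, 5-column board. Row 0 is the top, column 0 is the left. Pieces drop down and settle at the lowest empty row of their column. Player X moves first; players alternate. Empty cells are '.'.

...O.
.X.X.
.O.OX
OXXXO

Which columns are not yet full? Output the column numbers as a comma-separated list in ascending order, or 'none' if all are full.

Answer: 0,1,2,4

Derivation:
col 0: top cell = '.' → open
col 1: top cell = '.' → open
col 2: top cell = '.' → open
col 3: top cell = 'O' → FULL
col 4: top cell = '.' → open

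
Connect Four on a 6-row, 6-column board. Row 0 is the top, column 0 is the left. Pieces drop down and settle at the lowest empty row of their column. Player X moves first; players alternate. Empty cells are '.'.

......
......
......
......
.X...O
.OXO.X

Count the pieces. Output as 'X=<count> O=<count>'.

X=3 O=3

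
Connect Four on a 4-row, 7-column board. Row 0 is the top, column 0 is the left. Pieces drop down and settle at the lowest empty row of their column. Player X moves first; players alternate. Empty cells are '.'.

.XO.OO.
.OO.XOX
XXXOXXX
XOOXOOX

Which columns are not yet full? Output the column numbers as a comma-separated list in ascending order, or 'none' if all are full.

col 0: top cell = '.' → open
col 1: top cell = 'X' → FULL
col 2: top cell = 'O' → FULL
col 3: top cell = '.' → open
col 4: top cell = 'O' → FULL
col 5: top cell = 'O' → FULL
col 6: top cell = '.' → open

Answer: 0,3,6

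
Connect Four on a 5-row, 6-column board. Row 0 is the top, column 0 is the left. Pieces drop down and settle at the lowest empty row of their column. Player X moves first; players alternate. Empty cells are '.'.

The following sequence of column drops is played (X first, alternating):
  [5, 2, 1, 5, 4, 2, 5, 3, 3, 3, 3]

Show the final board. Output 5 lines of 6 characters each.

Answer: ......
...X..
...O.X
..OX.O
.XOOXX

Derivation:
Move 1: X drops in col 5, lands at row 4
Move 2: O drops in col 2, lands at row 4
Move 3: X drops in col 1, lands at row 4
Move 4: O drops in col 5, lands at row 3
Move 5: X drops in col 4, lands at row 4
Move 6: O drops in col 2, lands at row 3
Move 7: X drops in col 5, lands at row 2
Move 8: O drops in col 3, lands at row 4
Move 9: X drops in col 3, lands at row 3
Move 10: O drops in col 3, lands at row 2
Move 11: X drops in col 3, lands at row 1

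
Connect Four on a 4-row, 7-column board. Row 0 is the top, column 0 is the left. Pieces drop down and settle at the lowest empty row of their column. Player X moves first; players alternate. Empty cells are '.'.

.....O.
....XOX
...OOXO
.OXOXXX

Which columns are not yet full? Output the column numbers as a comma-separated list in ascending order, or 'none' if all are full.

Answer: 0,1,2,3,4,6

Derivation:
col 0: top cell = '.' → open
col 1: top cell = '.' → open
col 2: top cell = '.' → open
col 3: top cell = '.' → open
col 4: top cell = '.' → open
col 5: top cell = 'O' → FULL
col 6: top cell = '.' → open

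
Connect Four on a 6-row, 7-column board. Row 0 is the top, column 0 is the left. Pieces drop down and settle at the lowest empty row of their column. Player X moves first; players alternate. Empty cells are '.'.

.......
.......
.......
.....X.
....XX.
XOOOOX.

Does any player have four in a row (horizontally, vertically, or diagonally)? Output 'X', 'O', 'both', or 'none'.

O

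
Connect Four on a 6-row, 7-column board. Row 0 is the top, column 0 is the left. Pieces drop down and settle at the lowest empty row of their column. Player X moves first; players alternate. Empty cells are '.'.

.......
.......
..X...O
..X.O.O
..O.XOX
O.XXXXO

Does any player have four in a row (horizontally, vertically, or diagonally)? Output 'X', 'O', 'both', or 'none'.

X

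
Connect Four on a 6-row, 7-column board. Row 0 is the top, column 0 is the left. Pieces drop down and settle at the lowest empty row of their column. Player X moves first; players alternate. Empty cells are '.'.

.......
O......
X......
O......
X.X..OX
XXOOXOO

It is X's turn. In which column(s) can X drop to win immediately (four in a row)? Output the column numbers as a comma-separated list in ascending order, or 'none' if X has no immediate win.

col 0: drop X → no win
col 1: drop X → no win
col 2: drop X → no win
col 3: drop X → no win
col 4: drop X → no win
col 5: drop X → no win
col 6: drop X → no win

Answer: none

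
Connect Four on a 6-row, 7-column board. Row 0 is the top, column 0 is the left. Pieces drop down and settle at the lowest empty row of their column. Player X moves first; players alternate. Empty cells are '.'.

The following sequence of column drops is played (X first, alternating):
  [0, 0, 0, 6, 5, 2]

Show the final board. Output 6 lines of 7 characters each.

Move 1: X drops in col 0, lands at row 5
Move 2: O drops in col 0, lands at row 4
Move 3: X drops in col 0, lands at row 3
Move 4: O drops in col 6, lands at row 5
Move 5: X drops in col 5, lands at row 5
Move 6: O drops in col 2, lands at row 5

Answer: .......
.......
.......
X......
O......
X.O..XO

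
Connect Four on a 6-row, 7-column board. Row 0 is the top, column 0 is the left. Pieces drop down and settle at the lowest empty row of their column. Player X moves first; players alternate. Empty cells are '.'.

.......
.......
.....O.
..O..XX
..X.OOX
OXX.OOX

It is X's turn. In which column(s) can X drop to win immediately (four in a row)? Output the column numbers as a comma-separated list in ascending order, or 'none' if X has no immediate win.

Answer: 6

Derivation:
col 0: drop X → no win
col 1: drop X → no win
col 2: drop X → no win
col 3: drop X → no win
col 4: drop X → no win
col 5: drop X → no win
col 6: drop X → WIN!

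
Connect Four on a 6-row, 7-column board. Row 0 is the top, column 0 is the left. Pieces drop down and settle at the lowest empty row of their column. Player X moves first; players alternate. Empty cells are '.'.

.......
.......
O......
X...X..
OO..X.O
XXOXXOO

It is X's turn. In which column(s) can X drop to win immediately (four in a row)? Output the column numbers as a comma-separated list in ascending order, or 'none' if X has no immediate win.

Answer: 4

Derivation:
col 0: drop X → no win
col 1: drop X → no win
col 2: drop X → no win
col 3: drop X → no win
col 4: drop X → WIN!
col 5: drop X → no win
col 6: drop X → no win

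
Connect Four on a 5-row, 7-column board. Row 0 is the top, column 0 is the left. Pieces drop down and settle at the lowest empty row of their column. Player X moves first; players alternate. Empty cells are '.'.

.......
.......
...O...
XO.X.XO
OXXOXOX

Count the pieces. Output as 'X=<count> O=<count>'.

X=7 O=6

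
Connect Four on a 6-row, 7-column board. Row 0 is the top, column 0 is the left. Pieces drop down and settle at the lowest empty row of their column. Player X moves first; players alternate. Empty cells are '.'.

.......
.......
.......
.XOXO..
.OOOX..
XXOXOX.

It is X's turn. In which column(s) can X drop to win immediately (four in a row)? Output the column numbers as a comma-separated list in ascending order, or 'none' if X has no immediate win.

col 0: drop X → no win
col 1: drop X → no win
col 2: drop X → WIN!
col 3: drop X → no win
col 4: drop X → no win
col 5: drop X → no win
col 6: drop X → no win

Answer: 2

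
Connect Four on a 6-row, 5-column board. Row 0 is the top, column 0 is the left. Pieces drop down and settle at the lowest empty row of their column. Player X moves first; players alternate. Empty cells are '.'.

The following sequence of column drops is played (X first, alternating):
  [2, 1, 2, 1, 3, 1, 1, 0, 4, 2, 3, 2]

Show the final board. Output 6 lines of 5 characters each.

Answer: .....
.....
.XO..
.OO..
.OXX.
OOXXX

Derivation:
Move 1: X drops in col 2, lands at row 5
Move 2: O drops in col 1, lands at row 5
Move 3: X drops in col 2, lands at row 4
Move 4: O drops in col 1, lands at row 4
Move 5: X drops in col 3, lands at row 5
Move 6: O drops in col 1, lands at row 3
Move 7: X drops in col 1, lands at row 2
Move 8: O drops in col 0, lands at row 5
Move 9: X drops in col 4, lands at row 5
Move 10: O drops in col 2, lands at row 3
Move 11: X drops in col 3, lands at row 4
Move 12: O drops in col 2, lands at row 2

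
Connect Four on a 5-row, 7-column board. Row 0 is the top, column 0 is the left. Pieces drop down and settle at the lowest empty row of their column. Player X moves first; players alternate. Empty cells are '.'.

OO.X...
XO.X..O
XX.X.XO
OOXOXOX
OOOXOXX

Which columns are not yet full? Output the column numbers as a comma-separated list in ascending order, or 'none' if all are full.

Answer: 2,4,5,6

Derivation:
col 0: top cell = 'O' → FULL
col 1: top cell = 'O' → FULL
col 2: top cell = '.' → open
col 3: top cell = 'X' → FULL
col 4: top cell = '.' → open
col 5: top cell = '.' → open
col 6: top cell = '.' → open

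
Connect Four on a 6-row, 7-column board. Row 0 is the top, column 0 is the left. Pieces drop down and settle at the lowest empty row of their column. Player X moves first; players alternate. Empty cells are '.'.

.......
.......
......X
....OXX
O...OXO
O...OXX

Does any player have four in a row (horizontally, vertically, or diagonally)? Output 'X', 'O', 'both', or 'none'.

none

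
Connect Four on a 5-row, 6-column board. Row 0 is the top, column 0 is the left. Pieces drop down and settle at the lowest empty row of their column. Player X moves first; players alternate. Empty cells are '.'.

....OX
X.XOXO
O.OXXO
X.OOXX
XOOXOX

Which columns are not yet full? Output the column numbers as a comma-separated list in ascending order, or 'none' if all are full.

col 0: top cell = '.' → open
col 1: top cell = '.' → open
col 2: top cell = '.' → open
col 3: top cell = '.' → open
col 4: top cell = 'O' → FULL
col 5: top cell = 'X' → FULL

Answer: 0,1,2,3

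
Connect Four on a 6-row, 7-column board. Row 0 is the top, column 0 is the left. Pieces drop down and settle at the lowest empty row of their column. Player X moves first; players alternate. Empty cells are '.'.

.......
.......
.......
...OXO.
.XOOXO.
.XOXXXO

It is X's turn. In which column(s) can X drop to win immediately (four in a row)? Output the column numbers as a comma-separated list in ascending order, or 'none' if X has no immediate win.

Answer: 4

Derivation:
col 0: drop X → no win
col 1: drop X → no win
col 2: drop X → no win
col 3: drop X → no win
col 4: drop X → WIN!
col 5: drop X → no win
col 6: drop X → no win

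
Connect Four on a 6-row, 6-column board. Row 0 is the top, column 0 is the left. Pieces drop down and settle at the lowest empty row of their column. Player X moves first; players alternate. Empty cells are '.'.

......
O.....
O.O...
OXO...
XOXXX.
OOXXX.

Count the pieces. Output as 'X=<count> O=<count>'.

X=8 O=8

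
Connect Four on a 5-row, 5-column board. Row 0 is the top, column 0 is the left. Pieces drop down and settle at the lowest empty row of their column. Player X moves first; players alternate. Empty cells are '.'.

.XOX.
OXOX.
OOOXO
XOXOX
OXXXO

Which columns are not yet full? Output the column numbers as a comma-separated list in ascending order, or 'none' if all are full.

Answer: 0,4

Derivation:
col 0: top cell = '.' → open
col 1: top cell = 'X' → FULL
col 2: top cell = 'O' → FULL
col 3: top cell = 'X' → FULL
col 4: top cell = '.' → open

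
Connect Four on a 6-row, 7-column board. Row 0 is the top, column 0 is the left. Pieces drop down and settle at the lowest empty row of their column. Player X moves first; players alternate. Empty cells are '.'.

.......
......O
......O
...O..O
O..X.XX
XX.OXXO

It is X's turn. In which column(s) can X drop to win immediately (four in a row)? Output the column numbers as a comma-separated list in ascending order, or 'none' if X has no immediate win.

col 0: drop X → no win
col 1: drop X → no win
col 2: drop X → no win
col 3: drop X → no win
col 4: drop X → WIN!
col 5: drop X → no win
col 6: drop X → no win

Answer: 4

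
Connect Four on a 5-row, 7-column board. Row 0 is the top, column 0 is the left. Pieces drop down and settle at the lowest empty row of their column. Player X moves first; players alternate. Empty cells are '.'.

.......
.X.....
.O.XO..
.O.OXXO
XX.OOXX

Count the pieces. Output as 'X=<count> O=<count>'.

X=8 O=7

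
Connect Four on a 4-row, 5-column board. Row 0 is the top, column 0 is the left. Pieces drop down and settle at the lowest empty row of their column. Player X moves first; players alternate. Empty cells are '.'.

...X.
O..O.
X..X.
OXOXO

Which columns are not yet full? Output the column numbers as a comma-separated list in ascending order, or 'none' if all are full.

Answer: 0,1,2,4

Derivation:
col 0: top cell = '.' → open
col 1: top cell = '.' → open
col 2: top cell = '.' → open
col 3: top cell = 'X' → FULL
col 4: top cell = '.' → open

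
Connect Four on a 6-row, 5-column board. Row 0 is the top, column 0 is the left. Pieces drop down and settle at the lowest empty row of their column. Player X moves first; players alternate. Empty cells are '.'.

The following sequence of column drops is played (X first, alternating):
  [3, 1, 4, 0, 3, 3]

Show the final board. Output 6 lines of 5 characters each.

Move 1: X drops in col 3, lands at row 5
Move 2: O drops in col 1, lands at row 5
Move 3: X drops in col 4, lands at row 5
Move 4: O drops in col 0, lands at row 5
Move 5: X drops in col 3, lands at row 4
Move 6: O drops in col 3, lands at row 3

Answer: .....
.....
.....
...O.
...X.
OO.XX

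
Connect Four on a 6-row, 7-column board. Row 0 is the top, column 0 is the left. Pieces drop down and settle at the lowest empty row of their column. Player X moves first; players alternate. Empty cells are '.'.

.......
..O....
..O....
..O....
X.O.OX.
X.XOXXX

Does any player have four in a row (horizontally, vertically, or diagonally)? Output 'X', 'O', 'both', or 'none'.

O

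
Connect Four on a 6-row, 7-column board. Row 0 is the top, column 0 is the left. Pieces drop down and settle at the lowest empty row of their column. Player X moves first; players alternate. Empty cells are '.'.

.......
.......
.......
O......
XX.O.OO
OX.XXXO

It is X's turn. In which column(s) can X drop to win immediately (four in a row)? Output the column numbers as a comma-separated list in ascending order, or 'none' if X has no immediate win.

col 0: drop X → no win
col 1: drop X → no win
col 2: drop X → WIN!
col 3: drop X → no win
col 4: drop X → no win
col 5: drop X → no win
col 6: drop X → no win

Answer: 2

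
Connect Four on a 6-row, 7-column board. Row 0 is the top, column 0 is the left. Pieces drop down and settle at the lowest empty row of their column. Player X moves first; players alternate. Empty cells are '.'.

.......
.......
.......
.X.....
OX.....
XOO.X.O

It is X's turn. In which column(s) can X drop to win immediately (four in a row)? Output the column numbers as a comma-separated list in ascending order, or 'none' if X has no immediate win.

Answer: none

Derivation:
col 0: drop X → no win
col 1: drop X → no win
col 2: drop X → no win
col 3: drop X → no win
col 4: drop X → no win
col 5: drop X → no win
col 6: drop X → no win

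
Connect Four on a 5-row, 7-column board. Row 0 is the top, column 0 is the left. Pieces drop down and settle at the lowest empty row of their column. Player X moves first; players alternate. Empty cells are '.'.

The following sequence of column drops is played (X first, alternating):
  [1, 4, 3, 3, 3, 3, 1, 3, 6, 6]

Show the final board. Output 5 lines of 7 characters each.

Move 1: X drops in col 1, lands at row 4
Move 2: O drops in col 4, lands at row 4
Move 3: X drops in col 3, lands at row 4
Move 4: O drops in col 3, lands at row 3
Move 5: X drops in col 3, lands at row 2
Move 6: O drops in col 3, lands at row 1
Move 7: X drops in col 1, lands at row 3
Move 8: O drops in col 3, lands at row 0
Move 9: X drops in col 6, lands at row 4
Move 10: O drops in col 6, lands at row 3

Answer: ...O...
...O...
...X...
.X.O..O
.X.XO.X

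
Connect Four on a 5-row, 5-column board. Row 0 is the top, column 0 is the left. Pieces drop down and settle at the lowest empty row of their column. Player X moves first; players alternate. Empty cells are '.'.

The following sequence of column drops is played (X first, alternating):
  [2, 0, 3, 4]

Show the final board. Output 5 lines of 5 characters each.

Answer: .....
.....
.....
.....
O.XXO

Derivation:
Move 1: X drops in col 2, lands at row 4
Move 2: O drops in col 0, lands at row 4
Move 3: X drops in col 3, lands at row 4
Move 4: O drops in col 4, lands at row 4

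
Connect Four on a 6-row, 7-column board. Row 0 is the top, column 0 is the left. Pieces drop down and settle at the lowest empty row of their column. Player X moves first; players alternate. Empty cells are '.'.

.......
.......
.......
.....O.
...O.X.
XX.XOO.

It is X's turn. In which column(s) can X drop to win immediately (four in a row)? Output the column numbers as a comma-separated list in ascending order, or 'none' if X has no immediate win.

Answer: 2

Derivation:
col 0: drop X → no win
col 1: drop X → no win
col 2: drop X → WIN!
col 3: drop X → no win
col 4: drop X → no win
col 5: drop X → no win
col 6: drop X → no win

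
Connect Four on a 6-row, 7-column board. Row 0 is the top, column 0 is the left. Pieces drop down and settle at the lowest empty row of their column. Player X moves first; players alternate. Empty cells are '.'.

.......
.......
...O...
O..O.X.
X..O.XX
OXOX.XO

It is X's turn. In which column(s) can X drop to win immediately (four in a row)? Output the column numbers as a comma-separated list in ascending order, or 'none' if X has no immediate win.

Answer: 5

Derivation:
col 0: drop X → no win
col 1: drop X → no win
col 2: drop X → no win
col 3: drop X → no win
col 4: drop X → no win
col 5: drop X → WIN!
col 6: drop X → no win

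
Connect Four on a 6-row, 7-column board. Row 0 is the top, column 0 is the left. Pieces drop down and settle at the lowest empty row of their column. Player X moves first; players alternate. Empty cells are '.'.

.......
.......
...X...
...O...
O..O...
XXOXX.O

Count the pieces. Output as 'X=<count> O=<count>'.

X=5 O=5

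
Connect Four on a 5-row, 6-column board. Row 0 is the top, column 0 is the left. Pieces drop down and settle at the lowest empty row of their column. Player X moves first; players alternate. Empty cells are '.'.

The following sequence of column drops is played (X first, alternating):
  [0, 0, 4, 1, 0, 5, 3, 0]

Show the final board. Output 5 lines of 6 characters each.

Answer: ......
O.....
X.....
O.....
XO.XXO

Derivation:
Move 1: X drops in col 0, lands at row 4
Move 2: O drops in col 0, lands at row 3
Move 3: X drops in col 4, lands at row 4
Move 4: O drops in col 1, lands at row 4
Move 5: X drops in col 0, lands at row 2
Move 6: O drops in col 5, lands at row 4
Move 7: X drops in col 3, lands at row 4
Move 8: O drops in col 0, lands at row 1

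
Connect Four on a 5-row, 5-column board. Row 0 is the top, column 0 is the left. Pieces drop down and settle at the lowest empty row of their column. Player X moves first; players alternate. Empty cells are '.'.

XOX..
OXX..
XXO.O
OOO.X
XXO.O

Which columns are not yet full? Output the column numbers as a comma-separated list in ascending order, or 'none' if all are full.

Answer: 3,4

Derivation:
col 0: top cell = 'X' → FULL
col 1: top cell = 'O' → FULL
col 2: top cell = 'X' → FULL
col 3: top cell = '.' → open
col 4: top cell = '.' → open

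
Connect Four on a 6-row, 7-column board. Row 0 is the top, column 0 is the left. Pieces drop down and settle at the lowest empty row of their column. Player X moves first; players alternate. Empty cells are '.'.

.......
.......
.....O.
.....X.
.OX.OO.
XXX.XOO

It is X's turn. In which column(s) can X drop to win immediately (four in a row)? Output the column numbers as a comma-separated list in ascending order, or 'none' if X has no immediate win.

col 0: drop X → no win
col 1: drop X → no win
col 2: drop X → no win
col 3: drop X → WIN!
col 4: drop X → no win
col 5: drop X → no win
col 6: drop X → no win

Answer: 3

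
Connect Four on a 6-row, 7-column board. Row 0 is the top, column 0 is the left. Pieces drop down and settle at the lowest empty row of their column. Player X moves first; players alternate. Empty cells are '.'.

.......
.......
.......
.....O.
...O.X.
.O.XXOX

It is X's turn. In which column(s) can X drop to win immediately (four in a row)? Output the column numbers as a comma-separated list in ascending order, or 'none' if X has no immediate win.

Answer: none

Derivation:
col 0: drop X → no win
col 1: drop X → no win
col 2: drop X → no win
col 3: drop X → no win
col 4: drop X → no win
col 5: drop X → no win
col 6: drop X → no win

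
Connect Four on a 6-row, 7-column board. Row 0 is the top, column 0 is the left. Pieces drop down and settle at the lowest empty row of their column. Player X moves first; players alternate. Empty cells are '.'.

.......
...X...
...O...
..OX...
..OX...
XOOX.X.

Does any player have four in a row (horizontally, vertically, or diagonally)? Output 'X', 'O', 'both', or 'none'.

none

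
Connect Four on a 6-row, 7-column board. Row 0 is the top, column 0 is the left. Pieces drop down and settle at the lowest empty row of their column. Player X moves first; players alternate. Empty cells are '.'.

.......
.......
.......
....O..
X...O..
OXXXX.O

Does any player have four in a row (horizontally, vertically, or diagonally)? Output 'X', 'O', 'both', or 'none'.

X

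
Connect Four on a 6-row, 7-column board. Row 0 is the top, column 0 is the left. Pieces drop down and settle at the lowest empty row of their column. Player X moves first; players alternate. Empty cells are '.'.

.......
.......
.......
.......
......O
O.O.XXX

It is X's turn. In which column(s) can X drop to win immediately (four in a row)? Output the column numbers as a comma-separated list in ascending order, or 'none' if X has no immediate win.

Answer: 3

Derivation:
col 0: drop X → no win
col 1: drop X → no win
col 2: drop X → no win
col 3: drop X → WIN!
col 4: drop X → no win
col 5: drop X → no win
col 6: drop X → no win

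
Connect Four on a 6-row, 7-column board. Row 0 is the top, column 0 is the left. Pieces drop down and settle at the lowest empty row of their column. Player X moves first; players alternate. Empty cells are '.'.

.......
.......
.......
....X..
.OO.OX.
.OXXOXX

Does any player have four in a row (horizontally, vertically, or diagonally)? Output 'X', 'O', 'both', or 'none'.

none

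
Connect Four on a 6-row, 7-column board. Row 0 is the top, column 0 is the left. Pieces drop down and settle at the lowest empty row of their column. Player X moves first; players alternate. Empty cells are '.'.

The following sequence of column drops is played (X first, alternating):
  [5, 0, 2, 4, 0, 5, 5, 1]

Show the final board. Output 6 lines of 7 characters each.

Answer: .......
.......
.......
.....X.
X....O.
OOX.OX.

Derivation:
Move 1: X drops in col 5, lands at row 5
Move 2: O drops in col 0, lands at row 5
Move 3: X drops in col 2, lands at row 5
Move 4: O drops in col 4, lands at row 5
Move 5: X drops in col 0, lands at row 4
Move 6: O drops in col 5, lands at row 4
Move 7: X drops in col 5, lands at row 3
Move 8: O drops in col 1, lands at row 5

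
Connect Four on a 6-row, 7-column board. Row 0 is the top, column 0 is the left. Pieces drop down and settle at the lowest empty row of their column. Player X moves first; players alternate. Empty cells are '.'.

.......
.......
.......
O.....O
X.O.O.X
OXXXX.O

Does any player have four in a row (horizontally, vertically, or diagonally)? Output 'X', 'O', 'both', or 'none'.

X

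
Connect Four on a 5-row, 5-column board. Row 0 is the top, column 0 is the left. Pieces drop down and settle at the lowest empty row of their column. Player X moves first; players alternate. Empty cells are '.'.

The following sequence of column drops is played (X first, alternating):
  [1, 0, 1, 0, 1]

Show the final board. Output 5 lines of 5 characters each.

Move 1: X drops in col 1, lands at row 4
Move 2: O drops in col 0, lands at row 4
Move 3: X drops in col 1, lands at row 3
Move 4: O drops in col 0, lands at row 3
Move 5: X drops in col 1, lands at row 2

Answer: .....
.....
.X...
OX...
OX...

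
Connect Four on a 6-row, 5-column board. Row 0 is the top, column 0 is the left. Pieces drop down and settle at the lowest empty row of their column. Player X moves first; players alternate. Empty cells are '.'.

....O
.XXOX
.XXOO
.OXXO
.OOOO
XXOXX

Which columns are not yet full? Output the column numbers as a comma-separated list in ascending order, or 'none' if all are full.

col 0: top cell = '.' → open
col 1: top cell = '.' → open
col 2: top cell = '.' → open
col 3: top cell = '.' → open
col 4: top cell = 'O' → FULL

Answer: 0,1,2,3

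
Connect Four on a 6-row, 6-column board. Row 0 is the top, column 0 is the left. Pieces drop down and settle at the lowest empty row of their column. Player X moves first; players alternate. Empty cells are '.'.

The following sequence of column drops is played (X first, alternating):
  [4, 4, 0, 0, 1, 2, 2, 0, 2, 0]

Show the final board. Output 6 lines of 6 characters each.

Answer: ......
......
O.....
O.X...
O.X.O.
XXO.X.

Derivation:
Move 1: X drops in col 4, lands at row 5
Move 2: O drops in col 4, lands at row 4
Move 3: X drops in col 0, lands at row 5
Move 4: O drops in col 0, lands at row 4
Move 5: X drops in col 1, lands at row 5
Move 6: O drops in col 2, lands at row 5
Move 7: X drops in col 2, lands at row 4
Move 8: O drops in col 0, lands at row 3
Move 9: X drops in col 2, lands at row 3
Move 10: O drops in col 0, lands at row 2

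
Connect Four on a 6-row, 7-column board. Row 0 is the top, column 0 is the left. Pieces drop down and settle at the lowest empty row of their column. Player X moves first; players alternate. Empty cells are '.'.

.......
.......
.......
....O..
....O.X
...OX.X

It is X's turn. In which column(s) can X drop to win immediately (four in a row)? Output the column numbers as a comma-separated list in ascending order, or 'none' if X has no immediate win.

Answer: none

Derivation:
col 0: drop X → no win
col 1: drop X → no win
col 2: drop X → no win
col 3: drop X → no win
col 4: drop X → no win
col 5: drop X → no win
col 6: drop X → no win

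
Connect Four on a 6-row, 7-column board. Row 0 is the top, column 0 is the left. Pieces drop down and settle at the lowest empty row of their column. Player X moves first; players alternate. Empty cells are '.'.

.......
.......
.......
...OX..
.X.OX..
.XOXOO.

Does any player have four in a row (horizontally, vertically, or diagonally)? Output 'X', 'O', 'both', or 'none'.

none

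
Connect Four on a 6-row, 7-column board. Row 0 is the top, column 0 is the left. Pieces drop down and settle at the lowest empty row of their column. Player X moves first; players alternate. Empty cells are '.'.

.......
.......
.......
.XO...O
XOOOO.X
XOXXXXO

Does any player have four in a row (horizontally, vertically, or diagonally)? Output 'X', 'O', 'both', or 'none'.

both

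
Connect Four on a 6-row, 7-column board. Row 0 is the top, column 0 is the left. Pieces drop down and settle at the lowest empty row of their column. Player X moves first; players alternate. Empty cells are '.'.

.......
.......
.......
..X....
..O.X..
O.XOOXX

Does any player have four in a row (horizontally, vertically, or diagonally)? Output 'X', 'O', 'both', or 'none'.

none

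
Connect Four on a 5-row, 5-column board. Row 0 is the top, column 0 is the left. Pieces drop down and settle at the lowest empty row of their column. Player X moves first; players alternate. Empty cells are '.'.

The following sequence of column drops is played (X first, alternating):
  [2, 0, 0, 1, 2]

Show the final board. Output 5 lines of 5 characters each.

Answer: .....
.....
.....
X.X..
OOX..

Derivation:
Move 1: X drops in col 2, lands at row 4
Move 2: O drops in col 0, lands at row 4
Move 3: X drops in col 0, lands at row 3
Move 4: O drops in col 1, lands at row 4
Move 5: X drops in col 2, lands at row 3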